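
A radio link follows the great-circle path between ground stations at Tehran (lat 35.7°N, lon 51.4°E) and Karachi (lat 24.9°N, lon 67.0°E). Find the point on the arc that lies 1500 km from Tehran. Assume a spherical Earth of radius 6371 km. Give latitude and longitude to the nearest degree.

The haversine formula gives a central angle δ ≈ 0.301 rad (17.2°) between the endpoints. The total great-circle distance is δ·R ≈ 0.301 × 6371 ≈ 1915 km, so the target fraction is f = 1500/1915 ≈ 0.783.
Interpolate at f ≈ 0.783 with slerp weights a = sin((1−f)δ)/sin δ ≈ 0.220, b = sin(fδ)/sin δ ≈ 0.788.
p = a·p₁ + b·p₂ ≈ (0.391, 0.797, 0.460); φ = arcsin(p_z) ≈ 27.39°, λ = atan2(p_y, p_x) ≈ 63.90°.

≈ lat 27°N, lon 64°E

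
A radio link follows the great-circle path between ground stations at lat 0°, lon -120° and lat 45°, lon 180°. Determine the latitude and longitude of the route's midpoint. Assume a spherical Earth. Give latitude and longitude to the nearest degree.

From cos δ = sin φ₁ sin φ₂ + cos φ₁ cos φ₂ cos Δλ, the central angle is δ ≈ 1.209 rad (69.3°).
Interpolate at f = 1/2 with slerp weights a = sin((1−f)δ)/sin δ ≈ 0.608, b = sin(fδ)/sin δ ≈ 0.608.
p = a·p₁ + b·p₂ ≈ (-0.734, -0.526, 0.430); φ = arcsin(p_z) ≈ 25.45°, λ = atan2(p_y, p_x) ≈ -144.34°.

≈ lat 25°, lon -144°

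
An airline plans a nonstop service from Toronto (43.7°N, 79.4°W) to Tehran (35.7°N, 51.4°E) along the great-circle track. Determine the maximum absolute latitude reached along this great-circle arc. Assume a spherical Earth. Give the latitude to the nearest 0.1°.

≈ 63.6°N

The great circle lies in the plane with unit normal n̂ = (p₁ × p₂)/|p₁ × p₂|.
Here n̂_z ≈ +0.445; the vertex latitude is φ_max = arccos|n̂_z| ≈ 63.6°.
Check via Clairaut: cos φ_max = |cos φ₁| · sin C = cos(43.7°)·sin(37.9°) ≈ 0.445, again giving ≈ 63.6°.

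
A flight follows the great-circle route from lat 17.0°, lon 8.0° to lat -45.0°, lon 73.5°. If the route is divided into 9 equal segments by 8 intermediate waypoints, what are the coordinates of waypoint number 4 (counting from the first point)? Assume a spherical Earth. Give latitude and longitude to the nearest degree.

Write both endpoints as unit vectors p₁, p₂ with components (cos φ cos λ, cos φ sin λ, sin φ).
The central angle between the endpoints is δ = arccos(p₁·p₂) ≈ 1.497 rad (85.8°).
Interpolate at f = 4/9 with slerp weights a = sin((1−f)δ)/sin δ ≈ 0.741, b = sin(fδ)/sin δ ≈ 0.619.
p = a·p₁ + b·p₂ ≈ (0.826, 0.518, -0.221); φ = arcsin(p_z) ≈ -12.77°, λ = atan2(p_y, p_x) ≈ 32.10°.

≈ lat -13°, lon 32°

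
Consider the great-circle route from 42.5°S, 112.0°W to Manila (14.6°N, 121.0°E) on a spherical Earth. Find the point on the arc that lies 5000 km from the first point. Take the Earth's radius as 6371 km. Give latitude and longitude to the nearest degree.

≈ 38°S, 172°W

The haversine formula gives a central angle δ ≈ 2.214 rad (126.8°) between the endpoints. The total great-circle distance is δ·R ≈ 2.214 × 6371 ≈ 14105 km, so the target fraction is f = 5000/14105 ≈ 0.354.
Interpolate at f ≈ 0.354 with slerp weights a = sin((1−f)δ)/sin δ ≈ 1.237, b = sin(fδ)/sin δ ≈ 0.883.
p = a·p₁ + b·p₂ ≈ (-0.782, -0.113, -0.613); φ = arcsin(p_z) ≈ -37.82°, λ = atan2(p_y, p_x) ≈ -171.76°.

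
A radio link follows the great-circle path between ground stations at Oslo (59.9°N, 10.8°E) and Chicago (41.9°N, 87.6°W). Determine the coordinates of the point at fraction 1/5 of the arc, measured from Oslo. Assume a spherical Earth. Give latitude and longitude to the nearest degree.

≈ (64°N, 13°W)

The haversine formula gives a central angle δ ≈ 1.020 rad (58.4°) between the endpoints.
Interpolate at f = 1/5 with slerp weights a = sin((1−f)δ)/sin δ ≈ 0.855, b = sin(fδ)/sin δ ≈ 0.238.
p = a·p₁ + b·p₂ ≈ (0.429, -0.096, 0.898); φ = arcsin(p_z) ≈ 63.94°, λ = atan2(p_y, p_x) ≈ -12.69°.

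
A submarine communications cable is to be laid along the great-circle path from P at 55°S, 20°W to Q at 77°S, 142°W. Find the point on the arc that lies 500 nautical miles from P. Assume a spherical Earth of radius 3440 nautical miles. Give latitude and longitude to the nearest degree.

Write both endpoints as unit vectors p₁, p₂ with components (cos φ cos λ, cos φ sin λ, sin φ).
The central angle between the endpoints is δ = arccos(p₁·p₂) ≈ 0.753 rad (43.1°). The total great-circle distance is δ·R ≈ 0.753 × 3440 ≈ 2590 nmi, so the target fraction is f = 500/2590 ≈ 0.193.
Interpolate at f ≈ 0.193 with slerp weights a = sin((1−f)δ)/sin δ ≈ 0.835, b = sin(fδ)/sin δ ≈ 0.212.
p = a·p₁ + b·p₂ ≈ (0.412, -0.193, -0.890); φ = arcsin(p_z) ≈ -62.91°, λ = atan2(p_y, p_x) ≈ -25.09°.

≈ 63°S, 25°W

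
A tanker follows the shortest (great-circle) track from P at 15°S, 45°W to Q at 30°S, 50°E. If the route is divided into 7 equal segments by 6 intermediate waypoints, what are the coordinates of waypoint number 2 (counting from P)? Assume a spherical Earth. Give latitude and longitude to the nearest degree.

Convert each endpoint to a unit vector on the sphere (x = cos φ cos λ, y = cos φ sin λ, z = sin φ).
The central angle between the endpoints is δ = arccos(p₁·p₂) ≈ 1.514 rad (86.8°).
Interpolate at f = 2/7 with slerp weights a = sin((1−f)δ)/sin δ ≈ 0.884, b = sin(fδ)/sin δ ≈ 0.420.
p = a·p₁ + b·p₂ ≈ (0.838, -0.325, -0.439); φ = arcsin(p_z) ≈ -26.03°, λ = atan2(p_y, p_x) ≈ -21.22°.

≈ 26°S, 21°W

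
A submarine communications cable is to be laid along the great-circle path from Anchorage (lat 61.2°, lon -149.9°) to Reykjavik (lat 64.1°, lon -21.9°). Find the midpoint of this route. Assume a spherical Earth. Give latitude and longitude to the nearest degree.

≈ lat 77°, lon -92°

Write both endpoints as unit vectors p₁, p₂ with components (cos φ cos λ, cos φ sin λ, sin φ).
The central angle between the endpoints is δ = arccos(p₁·p₂) ≈ 0.852 rad (48.8°).
Interpolate at f = 1/2 with slerp weights a = sin((1−f)δ)/sin δ ≈ 0.549, b = sin(fδ)/sin δ ≈ 0.549.
p = a·p₁ + b·p₂ ≈ (-0.006, -0.222, 0.975); φ = arcsin(p_z) ≈ 77.16°, λ = atan2(p_y, p_x) ≈ -91.63°.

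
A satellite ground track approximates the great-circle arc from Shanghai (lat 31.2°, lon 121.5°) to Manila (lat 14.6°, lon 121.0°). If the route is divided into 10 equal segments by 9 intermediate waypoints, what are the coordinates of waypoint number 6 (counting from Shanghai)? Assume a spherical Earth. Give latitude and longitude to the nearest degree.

≈ lat 21°, lon 121°

Write both endpoints as unit vectors p₁, p₂ with components (cos φ cos λ, cos φ sin λ, sin φ).
The central angle between the endpoints is δ = arccos(p₁·p₂) ≈ 0.290 rad (16.6°).
Interpolate at f = 6/10 with slerp weights a = sin((1−f)δ)/sin δ ≈ 0.405, b = sin(fδ)/sin δ ≈ 0.605.
p = a·p₁ + b·p₂ ≈ (-0.483, 0.797, 0.362); φ = arcsin(p_z) ≈ 21.24°, λ = atan2(p_y, p_x) ≈ 121.19°.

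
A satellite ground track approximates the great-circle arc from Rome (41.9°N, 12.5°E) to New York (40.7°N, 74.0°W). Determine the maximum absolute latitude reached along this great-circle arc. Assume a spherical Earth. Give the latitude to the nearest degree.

The great circle lies in the plane with unit normal n̂ = (p₁ × p₂)/|p₁ × p₂|.
Here n̂_z ≈ -0.638; the vertex latitude is φ_max = arccos|n̂_z| ≈ 50.4°.
Check via Clairaut: cos φ_max = |cos φ₁| · sin C = cos(41.9°)·sin(59.0°) ≈ 0.638, again giving ≈ 50.4°.

≈ 50°N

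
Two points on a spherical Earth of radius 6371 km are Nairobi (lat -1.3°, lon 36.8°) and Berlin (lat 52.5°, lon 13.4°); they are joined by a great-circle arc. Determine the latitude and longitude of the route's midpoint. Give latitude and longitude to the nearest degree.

≈ lat 26°, lon 28°

Write both endpoints as unit vectors p₁, p₂ with components (cos φ cos λ, cos φ sin λ, sin φ).
The central angle between the endpoints is δ = arccos(p₁·p₂) ≈ 1.000 rad (57.3°).
Interpolate at f = 1/2 with slerp weights a = sin((1−f)δ)/sin δ ≈ 0.570, b = sin(fδ)/sin δ ≈ 0.570.
p = a·p₁ + b·p₂ ≈ (0.793, 0.422, 0.439); φ = arcsin(p_z) ≈ 26.04°, λ = atan2(p_y, p_x) ≈ 27.98°.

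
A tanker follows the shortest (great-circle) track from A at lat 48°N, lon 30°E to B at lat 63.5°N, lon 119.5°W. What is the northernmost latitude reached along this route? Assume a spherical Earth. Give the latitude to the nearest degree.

The great circle lies in the plane with unit normal n̂ = (p₁ × p₂)/|p₁ × p₂|.
Here n̂_z ≈ -0.166; the vertex latitude is φ_max = arccos|n̂_z| ≈ 80.4°.
Check via Clairaut: cos φ_max = |cos φ₁| · sin C = cos(48.0°)·sin(14.4°) ≈ 0.166, again giving ≈ 80.4°.

≈ 80°N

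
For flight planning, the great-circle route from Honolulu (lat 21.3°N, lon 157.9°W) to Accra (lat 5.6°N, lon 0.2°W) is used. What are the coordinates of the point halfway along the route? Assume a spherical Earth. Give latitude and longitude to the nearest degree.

Convert each endpoint to a unit vector on the sphere (x = cos φ cos λ, y = cos φ sin λ, z = sin φ).
The central angle between the endpoints is δ = arccos(p₁·p₂) ≈ 2.536 rad (145.3°).
Interpolate at f = 1/2 with slerp weights a = sin((1−f)δ)/sin δ ≈ 1.678, b = sin(fδ)/sin δ ≈ 1.678.
p = a·p₁ + b·p₂ ≈ (0.221, -0.594, 0.773); φ = arcsin(p_z) ≈ 50.65°, λ = atan2(p_y, p_x) ≈ -69.55°.

≈ lat 51°N, lon 70°W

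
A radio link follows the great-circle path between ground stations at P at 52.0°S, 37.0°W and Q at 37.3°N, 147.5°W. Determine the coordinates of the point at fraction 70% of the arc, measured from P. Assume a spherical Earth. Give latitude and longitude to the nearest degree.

Convert each endpoint to a unit vector on the sphere (x = cos φ cos λ, y = cos φ sin λ, z = sin φ).
The central angle between the endpoints is δ = arccos(p₁·p₂) ≈ 2.277 rad (130.5°).
Interpolate at f = 0.70 with slerp weights a = sin((1−f)δ)/sin δ ≈ 0.830, b = sin(fδ)/sin δ ≈ 1.314.
p = a·p₁ + b·p₂ ≈ (-0.474, -0.869, 0.143); φ = arcsin(p_z) ≈ 8.19°, λ = atan2(p_y, p_x) ≈ -118.59°.

≈ 8°N, 119°W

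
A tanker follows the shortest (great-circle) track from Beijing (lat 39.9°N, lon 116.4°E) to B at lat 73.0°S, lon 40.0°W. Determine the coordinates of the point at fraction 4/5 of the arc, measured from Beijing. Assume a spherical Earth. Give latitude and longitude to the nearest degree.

Write both endpoints as unit vectors p₁, p₂ with components (cos φ cos λ, cos φ sin λ, sin φ).
The central angle between the endpoints is δ = arccos(p₁·p₂) ≈ 2.530 rad (145.0°).
Interpolate at f = 4/5 with slerp weights a = sin((1−f)δ)/sin δ ≈ 0.845, b = sin(fδ)/sin δ ≈ 1.566.
p = a·p₁ + b·p₂ ≈ (0.063, 0.286, -0.956); φ = arcsin(p_z) ≈ -72.97°, λ = atan2(p_y, p_x) ≈ 77.64°.

≈ lat 73°S, lon 78°E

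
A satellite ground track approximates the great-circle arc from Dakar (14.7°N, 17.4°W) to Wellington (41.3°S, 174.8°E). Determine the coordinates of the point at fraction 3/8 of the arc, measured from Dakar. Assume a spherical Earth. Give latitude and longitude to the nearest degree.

Write both endpoints as unit vectors p₁, p₂ with components (cos φ cos λ, cos φ sin λ, sin φ).
The central angle between the endpoints is δ = arccos(p₁·p₂) ≈ 2.642 rad (151.4°).
Interpolate at f = 3/8 with slerp weights a = sin((1−f)δ)/sin δ ≈ 2.080, b = sin(fδ)/sin δ ≈ 1.746.
p = a·p₁ + b·p₂ ≈ (0.614, -0.483, -0.624); φ = arcsin(p_z) ≈ -38.63°, λ = atan2(p_y, p_x) ≈ -38.18°.

≈ 39°S, 38°W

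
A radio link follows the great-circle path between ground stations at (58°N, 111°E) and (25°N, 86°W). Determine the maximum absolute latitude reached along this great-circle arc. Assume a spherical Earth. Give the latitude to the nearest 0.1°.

≈ 81.9°N

The great circle lies in the plane with unit normal n̂ = (p₁ × p₂)/|p₁ × p₂|.
Here n̂_z ≈ +0.141; the vertex latitude is φ_max = arccos|n̂_z| ≈ 81.9°.
Check via Clairaut: cos φ_max = |cos φ₁| · sin C = cos(58.0°)·sin(15.4°) ≈ 0.141, again giving ≈ 81.9°.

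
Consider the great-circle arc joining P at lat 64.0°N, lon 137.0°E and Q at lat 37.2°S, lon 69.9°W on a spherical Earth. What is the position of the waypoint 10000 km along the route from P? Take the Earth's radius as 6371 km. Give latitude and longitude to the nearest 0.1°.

Convert each endpoint to a unit vector on the sphere (x = cos φ cos λ, y = cos φ sin λ, z = sin φ).
The central angle between the endpoints is δ = arccos(p₁·p₂) ≈ 2.596 rad (148.7°). The total great-circle distance is δ·R ≈ 2.596 × 6371 ≈ 16539 km, so the target fraction is f = 10000/16539 ≈ 0.605.
Interpolate at f ≈ 0.605 with slerp weights a = sin((1−f)δ)/sin δ ≈ 1.648, b = sin(fδ)/sin δ ≈ 1.927.
p = a·p₁ + b·p₂ ≈ (-0.001, -0.949, 0.316); φ = arcsin(p_z) ≈ 18.45°, λ = atan2(p_y, p_x) ≈ -90.06°.

≈ lat 18.5°N, lon 90.1°W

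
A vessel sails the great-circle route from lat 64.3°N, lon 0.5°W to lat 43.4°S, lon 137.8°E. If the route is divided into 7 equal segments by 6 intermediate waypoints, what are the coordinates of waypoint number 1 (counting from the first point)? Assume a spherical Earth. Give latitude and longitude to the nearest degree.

≈ lat 64°N, lon 49°E

Convert each endpoint to a unit vector on the sphere (x = cos φ cos λ, y = cos φ sin λ, z = sin φ).
The central angle between the endpoints is δ = arccos(p₁·p₂) ≈ 2.595 rad (148.7°).
Interpolate at f = 1/7 with slerp weights a = sin((1−f)δ)/sin δ ≈ 1.528, b = sin(fδ)/sin δ ≈ 0.697.
p = a·p₁ + b·p₂ ≈ (0.287, 0.334, 0.898); φ = arcsin(p_z) ≈ 63.84°, λ = atan2(p_y, p_x) ≈ 49.35°.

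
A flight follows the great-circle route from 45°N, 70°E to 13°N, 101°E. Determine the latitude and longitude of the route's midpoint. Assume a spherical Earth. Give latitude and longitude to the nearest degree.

Convert each endpoint to a unit vector on the sphere (x = cos φ cos λ, y = cos φ sin λ, z = sin φ).
The central angle between the endpoints is δ = arccos(p₁·p₂) ≈ 0.723 rad (41.4°).
Interpolate at f = 1/2 with slerp weights a = sin((1−f)δ)/sin δ ≈ 0.535, b = sin(fδ)/sin δ ≈ 0.535.
p = a·p₁ + b·p₂ ≈ (0.030, 0.867, 0.498); φ = arcsin(p_z) ≈ 29.88°, λ = atan2(p_y, p_x) ≈ 88.02°.

≈ 30°N, 88°E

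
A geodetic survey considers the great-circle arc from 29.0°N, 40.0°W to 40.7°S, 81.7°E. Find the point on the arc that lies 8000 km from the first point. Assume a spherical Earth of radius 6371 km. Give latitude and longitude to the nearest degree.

≈ 16°S, 18°E

Convert each endpoint to a unit vector on the sphere (x = cos φ cos λ, y = cos φ sin λ, z = sin φ).
The central angle between the endpoints is δ = arccos(p₁·p₂) ≈ 2.298 rad (131.6°). The total great-circle distance is δ·R ≈ 2.298 × 6371 ≈ 14639 km, so the target fraction is f = 8000/14639 ≈ 0.546.
Interpolate at f ≈ 0.546 with slerp weights a = sin((1−f)δ)/sin δ ≈ 1.156, b = sin(fδ)/sin δ ≈ 1.272.
p = a·p₁ + b·p₂ ≈ (0.913, 0.305, -0.270); φ = arcsin(p_z) ≈ -15.64°, λ = atan2(p_y, p_x) ≈ 18.46°.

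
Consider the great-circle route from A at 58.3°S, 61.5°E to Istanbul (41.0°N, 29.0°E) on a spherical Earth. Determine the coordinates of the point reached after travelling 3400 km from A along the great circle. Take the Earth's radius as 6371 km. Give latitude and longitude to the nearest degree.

≈ 29°S, 47°E

The haversine formula gives a central angle δ ≈ 1.796 rad (102.9°) between the endpoints. The total great-circle distance is δ·R ≈ 1.796 × 6371 ≈ 11445 km, so the target fraction is f = 3400/11445 ≈ 0.297.
Interpolate at f ≈ 0.297 with slerp weights a = sin((1−f)δ)/sin δ ≈ 0.978, b = sin(fδ)/sin δ ≈ 0.522.
p = a·p₁ + b·p₂ ≈ (0.590, 0.642, -0.489); φ = arcsin(p_z) ≈ -29.30°, λ = atan2(p_y, p_x) ≈ 47.45°.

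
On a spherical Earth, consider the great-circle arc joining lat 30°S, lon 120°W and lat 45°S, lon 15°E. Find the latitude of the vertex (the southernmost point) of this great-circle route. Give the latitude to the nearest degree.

The great circle lies in the plane with unit normal n̂ = (p₁ × p₂)/|p₁ × p₂|.
Here n̂_z ≈ +0.434; the vertex latitude is φ_max = arccos|n̂_z| ≈ 64.3°.
Check via Clairaut: cos φ_max = |cos φ₁| · sin C = cos(30.0°)·sin(149.9°) ≈ 0.434, again giving ≈ 64.3°.

≈ 64°S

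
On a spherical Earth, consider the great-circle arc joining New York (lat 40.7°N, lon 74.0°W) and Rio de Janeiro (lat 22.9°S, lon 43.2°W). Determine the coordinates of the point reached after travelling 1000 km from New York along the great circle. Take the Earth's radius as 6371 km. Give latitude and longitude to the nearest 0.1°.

≈ lat 32.8°N, lon 68.6°W

Convert each endpoint to a unit vector on the sphere (x = cos φ cos λ, y = cos φ sin λ, z = sin φ).
The central angle between the endpoints is δ = arccos(p₁·p₂) ≈ 1.217 rad (69.7°). The total great-circle distance is δ·R ≈ 1.217 × 6371 ≈ 7756 km, so the target fraction is f = 1000/7756 ≈ 0.129.
Interpolate at f ≈ 0.129 with slerp weights a = sin((1−f)δ)/sin δ ≈ 0.930, b = sin(fδ)/sin δ ≈ 0.167.
p = a·p₁ + b·p₂ ≈ (0.306, -0.783, 0.542); φ = arcsin(p_z) ≈ 32.80°, λ = atan2(p_y, p_x) ≈ -68.64°.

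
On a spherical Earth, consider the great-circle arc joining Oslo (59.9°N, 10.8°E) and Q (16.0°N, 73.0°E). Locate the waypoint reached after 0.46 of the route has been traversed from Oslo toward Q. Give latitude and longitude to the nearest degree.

From cos δ = sin φ₁ sin φ₂ + cos φ₁ cos φ₂ cos Δλ, the central angle is δ ≈ 1.089 rad (62.4°).
Interpolate at f = 0.46 with slerp weights a = sin((1−f)δ)/sin δ ≈ 0.626, b = sin(fδ)/sin δ ≈ 0.542.
p = a·p₁ + b·p₂ ≈ (0.461, 0.557, 0.691); φ = arcsin(p_z) ≈ 43.71°, λ = atan2(p_y, p_x) ≈ 50.41°.

≈ (44°N, 50°E)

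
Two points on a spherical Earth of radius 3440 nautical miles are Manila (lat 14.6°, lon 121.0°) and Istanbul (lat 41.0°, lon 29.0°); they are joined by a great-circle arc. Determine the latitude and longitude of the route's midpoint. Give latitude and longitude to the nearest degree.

Convert each endpoint to a unit vector on the sphere (x = cos φ cos λ, y = cos φ sin λ, z = sin φ).
The central angle between the endpoints is δ = arccos(p₁·p₂) ≈ 1.430 rad (82.0°).
Interpolate at f = 1/2 with slerp weights a = sin((1−f)δ)/sin δ ≈ 0.662, b = sin(fδ)/sin δ ≈ 0.662.
p = a·p₁ + b·p₂ ≈ (0.107, 0.792, 0.601); φ = arcsin(p_z) ≈ 36.97°, λ = atan2(p_y, p_x) ≈ 82.30°.

≈ lat 37°, lon 82°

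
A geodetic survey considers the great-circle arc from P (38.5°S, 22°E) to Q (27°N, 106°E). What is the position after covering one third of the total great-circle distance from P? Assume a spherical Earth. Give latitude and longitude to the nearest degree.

≈ (19°S, 55°E)

Write both endpoints as unit vectors p₁, p₂ with components (cos φ cos λ, cos φ sin λ, sin φ).
The central angle between the endpoints is δ = arccos(p₁·p₂) ≈ 1.782 rad (102.1°).
Interpolate at f = 1/3 with slerp weights a = sin((1−f)δ)/sin δ ≈ 0.949, b = sin(fδ)/sin δ ≈ 0.572.
p = a·p₁ + b·p₂ ≈ (0.548, 0.768, -0.331); φ = arcsin(p_z) ≈ -19.31°, λ = atan2(p_y, p_x) ≈ 54.51°.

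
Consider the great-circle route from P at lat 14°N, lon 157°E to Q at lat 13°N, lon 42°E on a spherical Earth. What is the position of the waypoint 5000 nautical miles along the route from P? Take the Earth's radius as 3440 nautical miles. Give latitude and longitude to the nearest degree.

Write both endpoints as unit vectors p₁, p₂ with components (cos φ cos λ, cos φ sin λ, sin φ).
The central angle between the endpoints is δ = arccos(p₁·p₂) ≈ 1.923 rad (110.2°). The total great-circle distance is δ·R ≈ 1.923 × 3440 ≈ 6616 nmi, so the target fraction is f = 5000/6616 ≈ 0.756.
Interpolate at f ≈ 0.756 with slerp weights a = sin((1−f)δ)/sin δ ≈ 0.482, b = sin(fδ)/sin δ ≈ 1.058.
p = a·p₁ + b·p₂ ≈ (0.335, 0.873, 0.355); φ = arcsin(p_z) ≈ 20.77°, λ = atan2(p_y, p_x) ≈ 68.97°.

≈ lat 21°N, lon 69°E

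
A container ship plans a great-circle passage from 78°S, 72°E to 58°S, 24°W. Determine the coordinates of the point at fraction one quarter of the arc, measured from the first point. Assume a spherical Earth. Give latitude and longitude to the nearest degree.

The haversine formula gives a central angle δ ≈ 0.613 rad (35.1°) between the endpoints.
Interpolate at f = 1/4 with slerp weights a = sin((1−f)δ)/sin δ ≈ 0.771, b = sin(fδ)/sin δ ≈ 0.265.
p = a·p₁ + b·p₂ ≈ (0.178, 0.095, -0.979); φ = arcsin(p_z) ≈ -78.35°, λ = atan2(p_y, p_x) ≈ 28.17°.

≈ 78°S, 28°E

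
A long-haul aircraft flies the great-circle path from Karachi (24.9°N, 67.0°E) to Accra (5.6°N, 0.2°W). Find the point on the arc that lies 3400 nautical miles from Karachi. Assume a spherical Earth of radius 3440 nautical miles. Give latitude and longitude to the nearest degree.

≈ (10°N, 9°E)

Write both endpoints as unit vectors p₁, p₂ with components (cos φ cos λ, cos φ sin λ, sin φ).
The central angle between the endpoints is δ = arccos(p₁·p₂) ≈ 1.169 rad (67.0°). The total great-circle distance is δ·R ≈ 1.169 × 3440 ≈ 4022 nmi, so the target fraction is f = 3400/4022 ≈ 0.845.
Interpolate at f ≈ 0.845 with slerp weights a = sin((1−f)δ)/sin δ ≈ 0.195, b = sin(fδ)/sin δ ≈ 0.907.
p = a·p₁ + b·p₂ ≈ (0.972, 0.160, 0.171); φ = arcsin(p_z) ≈ 9.83°, λ = atan2(p_y, p_x) ≈ 9.34°.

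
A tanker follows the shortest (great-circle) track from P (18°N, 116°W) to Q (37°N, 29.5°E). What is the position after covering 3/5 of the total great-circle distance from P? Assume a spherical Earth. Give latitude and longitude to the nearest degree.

≈ (61°N, 36°W)

From cos δ = sin φ₁ sin φ₂ + cos φ₁ cos φ₂ cos Δλ, the central angle is δ ≈ 2.026 rad (116.1°).
Interpolate at f = 3/5 with slerp weights a = sin((1−f)δ)/sin δ ≈ 0.807, b = sin(fδ)/sin δ ≈ 1.044.
p = a·p₁ + b·p₂ ≈ (0.389, -0.279, 0.878); φ = arcsin(p_z) ≈ 61.37°, λ = atan2(p_y, p_x) ≈ -35.64°.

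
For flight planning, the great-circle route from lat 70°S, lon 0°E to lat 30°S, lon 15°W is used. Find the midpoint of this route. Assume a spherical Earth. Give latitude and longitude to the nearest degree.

≈ lat 50°S, lon 11°W

Convert each endpoint to a unit vector on the sphere (x = cos φ cos λ, y = cos φ sin λ, z = sin φ).
The central angle between the endpoints is δ = arccos(p₁·p₂) ≈ 0.714 rad (40.9°).
Interpolate at f = 1/2 with slerp weights a = sin((1−f)δ)/sin δ ≈ 0.534, b = sin(fδ)/sin δ ≈ 0.534.
p = a·p₁ + b·p₂ ≈ (0.629, -0.120, -0.768); φ = arcsin(p_z) ≈ -50.20°, λ = atan2(p_y, p_x) ≈ -10.77°.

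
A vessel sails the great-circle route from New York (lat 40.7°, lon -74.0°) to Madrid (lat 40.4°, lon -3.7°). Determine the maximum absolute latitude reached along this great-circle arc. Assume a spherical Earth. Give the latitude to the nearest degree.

≈ 46°

The great circle lies in the plane with unit normal n̂ = (p₁ × p₂)/|p₁ × p₂|.
Here n̂_z ≈ +0.691; the vertex latitude is φ_max = arccos|n̂_z| ≈ 46.3°.
Check via Clairaut: cos φ_max = |cos φ₁| · sin C = cos(40.7°)·sin(65.7°) ≈ 0.691, again giving ≈ 46.3°.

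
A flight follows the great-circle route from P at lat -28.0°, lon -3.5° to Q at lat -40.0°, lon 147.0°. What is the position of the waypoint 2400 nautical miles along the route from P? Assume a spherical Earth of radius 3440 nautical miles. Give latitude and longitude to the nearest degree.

≈ lat -62°, lon 29°

Write both endpoints as unit vectors p₁, p₂ with components (cos φ cos λ, cos φ sin λ, sin φ).
The central angle between the endpoints is δ = arccos(p₁·p₂) ≈ 1.862 rad (106.7°). The total great-circle distance is δ·R ≈ 1.862 × 3440 ≈ 6405 nmi, so the target fraction is f = 2400/6405 ≈ 0.375.
Interpolate at f ≈ 0.375 with slerp weights a = sin((1−f)δ)/sin δ ≈ 0.959, b = sin(fδ)/sin δ ≈ 0.671.
p = a·p₁ + b·p₂ ≈ (0.414, 0.228, -0.881); φ = arcsin(p_z) ≈ -61.79°, λ = atan2(p_y, p_x) ≈ 28.85°.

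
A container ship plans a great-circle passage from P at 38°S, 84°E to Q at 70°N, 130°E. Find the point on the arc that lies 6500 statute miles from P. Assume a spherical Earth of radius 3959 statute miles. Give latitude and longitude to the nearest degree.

From cos δ = sin φ₁ sin φ₂ + cos φ₁ cos φ₂ cos Δλ, the central angle is δ ≈ 1.973 rad (113.0°). The total great-circle distance is δ·R ≈ 1.973 × 3959 ≈ 7811 mi, so the target fraction is f = 6500/7811 ≈ 0.832.
Interpolate at f ≈ 0.832 with slerp weights a = sin((1−f)δ)/sin δ ≈ 0.353, b = sin(fδ)/sin δ ≈ 1.084.
p = a·p₁ + b·p₂ ≈ (-0.209, 0.561, 0.801); φ = arcsin(p_z) ≈ 53.24°, λ = atan2(p_y, p_x) ≈ 110.46°.

≈ 53°N, 110°E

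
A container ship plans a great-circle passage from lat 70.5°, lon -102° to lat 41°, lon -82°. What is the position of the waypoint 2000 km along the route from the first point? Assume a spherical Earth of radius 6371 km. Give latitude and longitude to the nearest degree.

≈ lat 54°, lon -87°

Write both endpoints as unit vectors p₁, p₂ with components (cos φ cos λ, cos φ sin λ, sin φ).
The central angle between the endpoints is δ = arccos(p₁·p₂) ≈ 0.545 rad (31.2°). The total great-circle distance is δ·R ≈ 0.545 × 6371 ≈ 3472 km, so the target fraction is f = 2000/3472 ≈ 0.576.
Interpolate at f ≈ 0.576 with slerp weights a = sin((1−f)δ)/sin δ ≈ 0.442, b = sin(fδ)/sin δ ≈ 0.596.
p = a·p₁ + b·p₂ ≈ (0.032, -0.589, 0.807); φ = arcsin(p_z) ≈ 53.82°, λ = atan2(p_y, p_x) ≈ -86.90°.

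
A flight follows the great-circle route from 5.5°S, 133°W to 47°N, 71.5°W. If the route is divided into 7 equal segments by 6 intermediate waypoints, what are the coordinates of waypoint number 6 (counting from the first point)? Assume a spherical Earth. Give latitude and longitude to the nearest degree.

The haversine formula gives a central angle δ ≈ 1.314 rad (75.3°) between the endpoints.
Interpolate at f = 6/7 with slerp weights a = sin((1−f)δ)/sin δ ≈ 0.193, b = sin(fδ)/sin δ ≈ 0.933.
p = a·p₁ + b·p₂ ≈ (0.071, -0.744, 0.664); φ = arcsin(p_z) ≈ 41.62°, λ = atan2(p_y, p_x) ≈ -84.55°.

≈ 42°N, 85°W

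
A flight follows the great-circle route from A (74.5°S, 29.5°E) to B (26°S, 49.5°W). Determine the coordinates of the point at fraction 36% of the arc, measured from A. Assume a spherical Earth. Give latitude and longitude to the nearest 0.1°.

≈ (62.3°S, 25.4°W)

Convert each endpoint to a unit vector on the sphere (x = cos φ cos λ, y = cos φ sin λ, z = sin φ).
The central angle between the endpoints is δ = arccos(p₁·p₂) ≈ 1.083 rad (62.1°).
Interpolate at f = 0.36 with slerp weights a = sin((1−f)δ)/sin δ ≈ 0.723, b = sin(fδ)/sin δ ≈ 0.430.
p = a·p₁ + b·p₂ ≈ (0.419, -0.199, -0.886); φ = arcsin(p_z) ≈ -62.34°, λ = atan2(p_y, p_x) ≈ -25.37°.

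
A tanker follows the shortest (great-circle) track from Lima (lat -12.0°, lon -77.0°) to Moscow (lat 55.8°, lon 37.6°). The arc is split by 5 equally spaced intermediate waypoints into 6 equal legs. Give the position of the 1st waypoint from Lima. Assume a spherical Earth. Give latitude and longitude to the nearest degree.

Convert each endpoint to a unit vector on the sphere (x = cos φ cos λ, y = cos φ sin λ, z = sin φ).
The central angle between the endpoints is δ = arccos(p₁·p₂) ≈ 1.983 rad (113.6°).
Interpolate at f = 1/6 with slerp weights a = sin((1−f)δ)/sin δ ≈ 1.088, b = sin(fδ)/sin δ ≈ 0.354.
p = a·p₁ + b·p₂ ≈ (0.397, -0.915, 0.067); φ = arcsin(p_z) ≈ 3.83°, λ = atan2(p_y, p_x) ≈ -66.55°.

≈ lat 4°, lon -67°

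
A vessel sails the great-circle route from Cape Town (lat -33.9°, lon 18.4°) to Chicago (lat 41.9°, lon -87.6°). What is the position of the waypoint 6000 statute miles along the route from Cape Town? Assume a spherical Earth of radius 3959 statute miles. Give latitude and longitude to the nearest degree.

Convert each endpoint to a unit vector on the sphere (x = cos φ cos λ, y = cos φ sin λ, z = sin φ).
The central angle between the endpoints is δ = arccos(p₁·p₂) ≈ 2.145 rad (122.9°). The total great-circle distance is δ·R ≈ 2.145 × 3959 ≈ 8490 mi, so the target fraction is f = 6000/8490 ≈ 0.707.
Interpolate at f ≈ 0.707 with slerp weights a = sin((1−f)δ)/sin δ ≈ 0.700, b = sin(fδ)/sin δ ≈ 1.189.
p = a·p₁ + b·p₂ ≈ (0.589, -0.701, 0.403); φ = arcsin(p_z) ≈ 23.78°, λ = atan2(p_y, p_x) ≈ -49.96°.

≈ lat 24°, lon -50°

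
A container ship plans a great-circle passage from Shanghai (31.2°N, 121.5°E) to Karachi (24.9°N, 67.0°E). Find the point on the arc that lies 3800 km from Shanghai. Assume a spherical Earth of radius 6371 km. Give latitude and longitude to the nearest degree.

Convert each endpoint to a unit vector on the sphere (x = cos φ cos λ, y = cos φ sin λ, z = sin φ).
The central angle between the endpoints is δ = arccos(p₁·p₂) ≈ 0.838 rad (48.0°). The total great-circle distance is δ·R ≈ 0.838 × 6371 ≈ 5341 km, so the target fraction is f = 3800/5341 ≈ 0.711.
Interpolate at f ≈ 0.711 with slerp weights a = sin((1−f)δ)/sin δ ≈ 0.322, b = sin(fδ)/sin δ ≈ 0.755.
p = a·p₁ + b·p₂ ≈ (0.124, 0.866, 0.485); φ = arcsin(p_z) ≈ 29.01°, λ = atan2(p_y, p_x) ≈ 81.87°.

≈ (29°N, 82°E)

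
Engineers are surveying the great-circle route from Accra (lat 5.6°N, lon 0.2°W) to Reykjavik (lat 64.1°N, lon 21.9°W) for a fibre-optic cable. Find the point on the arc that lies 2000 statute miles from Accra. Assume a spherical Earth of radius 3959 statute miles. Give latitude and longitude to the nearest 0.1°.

Write both endpoints as unit vectors p₁, p₂ with components (cos φ cos λ, cos φ sin λ, sin φ).
The central angle between the endpoints is δ = arccos(p₁·p₂) ≈ 1.057 rad (60.5°). The total great-circle distance is δ·R ≈ 1.057 × 3959 ≈ 4184 mi, so the target fraction is f = 2000/4184 ≈ 0.478.
Interpolate at f ≈ 0.478 with slerp weights a = sin((1−f)δ)/sin δ ≈ 0.602, b = sin(fδ)/sin δ ≈ 0.556.
p = a·p₁ + b·p₂ ≈ (0.824, -0.093, 0.559); φ = arcsin(p_z) ≈ 33.97°, λ = atan2(p_y, p_x) ≈ -6.41°.

≈ lat 34.0°N, lon 6.4°W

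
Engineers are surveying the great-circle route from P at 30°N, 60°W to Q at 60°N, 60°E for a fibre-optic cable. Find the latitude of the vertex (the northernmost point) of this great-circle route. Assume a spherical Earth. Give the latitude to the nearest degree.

≈ 67°N

The great circle lies in the plane with unit normal n̂ = (p₁ × p₂)/|p₁ × p₂|.
Here n̂_z ≈ +0.384; the vertex latitude is φ_max = arccos|n̂_z| ≈ 67.4°.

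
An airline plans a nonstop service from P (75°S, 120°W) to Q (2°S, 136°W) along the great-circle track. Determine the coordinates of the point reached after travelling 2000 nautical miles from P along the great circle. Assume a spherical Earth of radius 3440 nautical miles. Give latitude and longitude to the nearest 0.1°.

Convert each endpoint to a unit vector on the sphere (x = cos φ cos λ, y = cos φ sin λ, z = sin φ).
The central angle between the endpoints is δ = arccos(p₁·p₂) ≈ 1.285 rad (73.6°). The total great-circle distance is δ·R ≈ 1.285 × 3440 ≈ 4419 nmi, so the target fraction is f = 2000/4419 ≈ 0.453.
Interpolate at f ≈ 0.453 with slerp weights a = sin((1−f)δ)/sin δ ≈ 0.674, b = sin(fδ)/sin δ ≈ 0.572.
p = a·p₁ + b·p₂ ≈ (-0.499, -0.549, -0.671); φ = arcsin(p_z) ≈ -42.15°, λ = atan2(p_y, p_x) ≈ -132.28°.

≈ (42.1°S, 132.3°W)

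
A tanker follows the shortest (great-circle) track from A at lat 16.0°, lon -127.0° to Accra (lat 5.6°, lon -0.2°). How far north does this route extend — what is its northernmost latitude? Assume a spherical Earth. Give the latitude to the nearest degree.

≈ 24°

The great circle lies in the plane with unit normal n̂ = (p₁ × p₂)/|p₁ × p₂|.
Here n̂_z ≈ +0.914; the vertex latitude is φ_max = arccos|n̂_z| ≈ 23.9°.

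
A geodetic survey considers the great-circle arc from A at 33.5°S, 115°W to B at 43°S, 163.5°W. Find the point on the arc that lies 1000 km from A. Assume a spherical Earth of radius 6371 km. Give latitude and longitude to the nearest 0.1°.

≈ 37.4°S, 124.9°W

Convert each endpoint to a unit vector on the sphere (x = cos φ cos λ, y = cos φ sin λ, z = sin φ).
The central angle between the endpoints is δ = arccos(p₁·p₂) ≈ 0.675 rad (38.7°). The total great-circle distance is δ·R ≈ 0.675 × 6371 ≈ 4302 km, so the target fraction is f = 1000/4302 ≈ 0.232.
Interpolate at f ≈ 0.232 with slerp weights a = sin((1−f)δ)/sin δ ≈ 0.793, b = sin(fδ)/sin δ ≈ 0.250.
p = a·p₁ + b·p₂ ≈ (-0.455, -0.651, -0.608); φ = arcsin(p_z) ≈ -37.44°, λ = atan2(p_y, p_x) ≈ -124.93°.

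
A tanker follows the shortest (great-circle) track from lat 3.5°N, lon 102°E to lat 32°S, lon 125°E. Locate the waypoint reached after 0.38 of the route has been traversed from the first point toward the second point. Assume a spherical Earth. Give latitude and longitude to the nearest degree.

Write both endpoints as unit vectors p₁, p₂ with components (cos φ cos λ, cos φ sin λ, sin φ).
The central angle between the endpoints is δ = arccos(p₁·p₂) ≈ 0.728 rad (41.7°).
Interpolate at f = 0.38 with slerp weights a = sin((1−f)δ)/sin δ ≈ 0.656, b = sin(fδ)/sin δ ≈ 0.410.
p = a·p₁ + b·p₂ ≈ (-0.336, 0.925, -0.177); φ = arcsin(p_z) ≈ -10.22°, λ = atan2(p_y, p_x) ≈ 109.94°.

≈ lat 10°S, lon 110°E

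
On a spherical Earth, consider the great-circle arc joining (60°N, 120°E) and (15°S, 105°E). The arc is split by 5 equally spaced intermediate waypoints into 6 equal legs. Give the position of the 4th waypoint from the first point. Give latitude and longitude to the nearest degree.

≈ (10°N, 108°E)

Write both endpoints as unit vectors p₁, p₂ with components (cos φ cos λ, cos φ sin λ, sin φ).
The central angle between the endpoints is δ = arccos(p₁·p₂) ≈ 1.326 rad (76.0°).
Interpolate at f = 4/6 with slerp weights a = sin((1−f)δ)/sin δ ≈ 0.441, b = sin(fδ)/sin δ ≈ 0.797.
p = a·p₁ + b·p₂ ≈ (-0.309, 0.935, 0.176); φ = arcsin(p_z) ≈ 10.11°, λ = atan2(p_y, p_x) ≈ 108.32°.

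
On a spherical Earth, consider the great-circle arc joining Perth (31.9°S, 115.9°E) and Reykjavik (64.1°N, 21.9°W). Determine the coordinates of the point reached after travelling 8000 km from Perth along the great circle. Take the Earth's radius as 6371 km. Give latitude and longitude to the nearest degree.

Convert each endpoint to a unit vector on the sphere (x = cos φ cos λ, y = cos φ sin λ, z = sin φ).
The central angle between the endpoints is δ = arccos(p₁·p₂) ≈ 2.419 rad (138.6°). The total great-circle distance is δ·R ≈ 2.419 × 6371 ≈ 15411 km, so the target fraction is f = 8000/15411 ≈ 0.519.
Interpolate at f ≈ 0.519 with slerp weights a = sin((1−f)δ)/sin δ ≈ 1.388, b = sin(fδ)/sin δ ≈ 1.438.
p = a·p₁ + b·p₂ ≈ (0.068, 0.826, 0.560); φ = arcsin(p_z) ≈ 34.03°, λ = atan2(p_y, p_x) ≈ 85.31°.

≈ 34°N, 85°E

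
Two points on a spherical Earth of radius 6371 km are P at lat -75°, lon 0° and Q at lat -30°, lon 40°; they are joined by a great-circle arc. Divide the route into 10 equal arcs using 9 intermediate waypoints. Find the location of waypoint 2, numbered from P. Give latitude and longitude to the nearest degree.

Convert each endpoint to a unit vector on the sphere (x = cos φ cos λ, y = cos φ sin λ, z = sin φ).
The central angle between the endpoints is δ = arccos(p₁·p₂) ≈ 0.857 rad (49.1°).
Interpolate at f = 2/10 with slerp weights a = sin((1−f)δ)/sin δ ≈ 0.838, b = sin(fδ)/sin δ ≈ 0.226.
p = a·p₁ + b·p₂ ≈ (0.366, 0.126, -0.922); φ = arcsin(p_z) ≈ -67.21°, λ = atan2(p_y, p_x) ≈ 18.92°.

≈ lat -67°, lon 19°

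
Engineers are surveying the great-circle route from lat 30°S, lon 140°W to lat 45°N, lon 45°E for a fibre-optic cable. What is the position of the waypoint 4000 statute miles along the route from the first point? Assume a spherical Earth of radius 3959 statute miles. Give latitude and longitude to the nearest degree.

≈ lat 27°N, lon 153°W

Convert each endpoint to a unit vector on the sphere (x = cos φ cos λ, y = cos φ sin λ, z = sin φ).
The central angle between the endpoints is δ = arccos(p₁·p₂) ≈ 2.871 rad (164.5°). The total great-circle distance is δ·R ≈ 2.871 × 3959 ≈ 11366 mi, so the target fraction is f = 4000/11366 ≈ 0.352.
Interpolate at f ≈ 0.352 with slerp weights a = sin((1−f)δ)/sin δ ≈ 3.584, b = sin(fδ)/sin δ ≈ 3.168.
p = a·p₁ + b·p₂ ≈ (-0.794, -0.411, 0.448); φ = arcsin(p_z) ≈ 26.62°, λ = atan2(p_y, p_x) ≈ -152.61°.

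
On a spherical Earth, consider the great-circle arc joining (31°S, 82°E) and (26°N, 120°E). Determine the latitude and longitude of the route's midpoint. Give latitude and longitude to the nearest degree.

Convert each endpoint to a unit vector on the sphere (x = cos φ cos λ, y = cos φ sin λ, z = sin φ).
The central angle between the endpoints is δ = arccos(p₁·p₂) ≈ 1.180 rad (67.6°).
Interpolate at f = 1/2 with slerp weights a = sin((1−f)δ)/sin δ ≈ 0.602, b = sin(fδ)/sin δ ≈ 0.602.
p = a·p₁ + b·p₂ ≈ (-0.199, 0.979, -0.046); φ = arcsin(p_z) ≈ -2.64°, λ = atan2(p_y, p_x) ≈ 101.47°.

≈ (3°S, 101°E)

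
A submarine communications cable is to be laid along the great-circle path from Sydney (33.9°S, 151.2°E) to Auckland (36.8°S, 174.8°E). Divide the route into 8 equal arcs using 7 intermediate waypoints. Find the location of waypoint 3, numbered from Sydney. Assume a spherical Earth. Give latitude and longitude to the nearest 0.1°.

Convert each endpoint to a unit vector on the sphere (x = cos φ cos λ, y = cos φ sin λ, z = sin φ).
The central angle between the endpoints is δ = arccos(p₁·p₂) ≈ 0.339 rad (19.4°).
Interpolate at f = 3/8 with slerp weights a = sin((1−f)δ)/sin δ ≈ 0.632, b = sin(fδ)/sin δ ≈ 0.381.
p = a·p₁ + b·p₂ ≈ (-0.764, 0.281, -0.581); φ = arcsin(p_z) ≈ -35.53°, λ = atan2(p_y, p_x) ≈ 159.84°.

≈ 35.5°S, 159.8°E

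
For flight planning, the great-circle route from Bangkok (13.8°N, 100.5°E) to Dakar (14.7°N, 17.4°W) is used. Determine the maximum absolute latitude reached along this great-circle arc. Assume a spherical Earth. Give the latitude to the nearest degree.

The great circle lies in the plane with unit normal n̂ = (p₁ × p₂)/|p₁ × p₂|.
Here n̂_z ≈ -0.897; the vertex latitude is φ_max = arccos|n̂_z| ≈ 26.2°.

≈ 26°N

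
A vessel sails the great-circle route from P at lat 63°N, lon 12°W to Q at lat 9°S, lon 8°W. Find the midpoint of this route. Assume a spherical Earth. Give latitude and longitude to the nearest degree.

Convert each endpoint to a unit vector on the sphere (x = cos φ cos λ, y = cos φ sin λ, z = sin φ).
The central angle between the endpoints is δ = arccos(p₁·p₂) ≈ 1.258 rad (72.1°).
Interpolate at f = 1/2 with slerp weights a = sin((1−f)δ)/sin δ ≈ 0.618, b = sin(fδ)/sin δ ≈ 0.618.
p = a·p₁ + b·p₂ ≈ (0.879, -0.143, 0.454); φ = arcsin(p_z) ≈ 27.01°, λ = atan2(p_y, p_x) ≈ -9.26°.

≈ lat 27°N, lon 9°W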